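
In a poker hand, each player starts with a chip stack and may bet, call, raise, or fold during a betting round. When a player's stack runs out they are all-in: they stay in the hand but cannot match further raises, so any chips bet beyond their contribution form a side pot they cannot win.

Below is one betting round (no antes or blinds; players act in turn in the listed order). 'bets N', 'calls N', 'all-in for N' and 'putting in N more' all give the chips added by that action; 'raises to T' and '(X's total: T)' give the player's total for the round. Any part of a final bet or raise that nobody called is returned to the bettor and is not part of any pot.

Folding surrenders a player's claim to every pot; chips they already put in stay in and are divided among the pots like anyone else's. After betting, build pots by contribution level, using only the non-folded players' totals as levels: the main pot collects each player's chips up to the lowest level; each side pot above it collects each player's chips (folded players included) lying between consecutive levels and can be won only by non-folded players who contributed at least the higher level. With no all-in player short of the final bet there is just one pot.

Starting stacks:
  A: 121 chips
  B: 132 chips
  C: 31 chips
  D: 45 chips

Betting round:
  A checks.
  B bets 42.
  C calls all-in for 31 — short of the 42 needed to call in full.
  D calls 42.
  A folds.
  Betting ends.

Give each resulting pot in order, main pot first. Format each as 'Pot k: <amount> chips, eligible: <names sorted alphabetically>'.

Pot 1: 93 chips, eligible: B, C, D
Pot 2: 22 chips, eligible: B, D

Derivation:
Contributions: B=42, C=31, D=42
Folded: A
Pot levels (distinct totals of non-folded players): 31, 42
Layer 1-31: 31 each from B, C, D = 31*3 = 93 chips; eligible B, C, D
Layer 32-42: 11 each from B, D = 11*2 = 22 chips; eligible B, D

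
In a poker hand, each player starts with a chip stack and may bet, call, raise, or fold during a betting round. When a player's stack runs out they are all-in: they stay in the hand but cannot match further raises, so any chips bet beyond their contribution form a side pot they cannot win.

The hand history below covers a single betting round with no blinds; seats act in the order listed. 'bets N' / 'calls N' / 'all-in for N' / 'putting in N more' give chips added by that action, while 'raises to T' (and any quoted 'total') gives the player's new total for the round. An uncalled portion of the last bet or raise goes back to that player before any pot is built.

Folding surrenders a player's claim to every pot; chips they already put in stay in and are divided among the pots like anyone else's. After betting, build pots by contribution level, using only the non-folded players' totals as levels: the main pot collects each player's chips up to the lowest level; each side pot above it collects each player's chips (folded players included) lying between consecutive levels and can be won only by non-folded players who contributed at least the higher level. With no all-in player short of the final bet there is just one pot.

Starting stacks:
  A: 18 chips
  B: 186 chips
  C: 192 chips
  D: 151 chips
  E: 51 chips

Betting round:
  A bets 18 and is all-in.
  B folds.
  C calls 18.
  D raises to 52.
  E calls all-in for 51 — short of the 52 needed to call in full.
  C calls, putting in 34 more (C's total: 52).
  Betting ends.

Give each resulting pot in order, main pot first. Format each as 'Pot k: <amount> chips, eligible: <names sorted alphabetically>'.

Contributions: A=18, C=52, D=52, E=51
Folded: B
Pot levels (distinct totals of non-folded players): 18, 51, 52
Layer 1-18: 18 each from A, C, D, E = 18*4 = 72 chips; eligible A, C, D, E
Layer 19-51: 33 each from C, D, E = 33*3 = 99 chips; eligible C, D, E
Layer 52-52: 1 each from C, D = 1*2 = 2 chips; eligible C, D

Pot 1: 72 chips, eligible: A, C, D, E
Pot 2: 99 chips, eligible: C, D, E
Pot 3: 2 chips, eligible: C, D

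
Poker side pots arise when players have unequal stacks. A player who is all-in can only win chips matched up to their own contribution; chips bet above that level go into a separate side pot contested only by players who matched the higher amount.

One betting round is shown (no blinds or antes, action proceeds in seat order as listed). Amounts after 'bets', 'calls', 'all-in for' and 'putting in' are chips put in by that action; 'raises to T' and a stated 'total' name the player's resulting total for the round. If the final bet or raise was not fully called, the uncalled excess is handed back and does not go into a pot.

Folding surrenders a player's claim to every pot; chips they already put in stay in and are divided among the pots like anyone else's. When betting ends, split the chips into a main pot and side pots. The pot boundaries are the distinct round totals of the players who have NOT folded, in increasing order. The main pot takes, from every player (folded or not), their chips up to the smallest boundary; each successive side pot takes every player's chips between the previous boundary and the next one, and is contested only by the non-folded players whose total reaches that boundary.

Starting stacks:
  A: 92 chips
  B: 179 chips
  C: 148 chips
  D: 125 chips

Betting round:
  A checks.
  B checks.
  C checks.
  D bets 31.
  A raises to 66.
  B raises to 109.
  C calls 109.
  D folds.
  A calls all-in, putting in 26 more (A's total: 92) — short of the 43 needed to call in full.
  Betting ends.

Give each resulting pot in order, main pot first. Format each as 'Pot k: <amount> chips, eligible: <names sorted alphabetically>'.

Contributions: A=92, B=109, C=109, D=31
Folded: D
Pot levels (distinct totals of non-folded players): 92, 109
Layer 1-92: A 92 + B 92 + C 92 + D 31 = 307 chips; eligible A, B, C
Layer 93-109: 17 each from B, C = 17*2 = 34 chips; eligible B, C

Pot 1: 307 chips, eligible: A, B, C
Pot 2: 34 chips, eligible: B, C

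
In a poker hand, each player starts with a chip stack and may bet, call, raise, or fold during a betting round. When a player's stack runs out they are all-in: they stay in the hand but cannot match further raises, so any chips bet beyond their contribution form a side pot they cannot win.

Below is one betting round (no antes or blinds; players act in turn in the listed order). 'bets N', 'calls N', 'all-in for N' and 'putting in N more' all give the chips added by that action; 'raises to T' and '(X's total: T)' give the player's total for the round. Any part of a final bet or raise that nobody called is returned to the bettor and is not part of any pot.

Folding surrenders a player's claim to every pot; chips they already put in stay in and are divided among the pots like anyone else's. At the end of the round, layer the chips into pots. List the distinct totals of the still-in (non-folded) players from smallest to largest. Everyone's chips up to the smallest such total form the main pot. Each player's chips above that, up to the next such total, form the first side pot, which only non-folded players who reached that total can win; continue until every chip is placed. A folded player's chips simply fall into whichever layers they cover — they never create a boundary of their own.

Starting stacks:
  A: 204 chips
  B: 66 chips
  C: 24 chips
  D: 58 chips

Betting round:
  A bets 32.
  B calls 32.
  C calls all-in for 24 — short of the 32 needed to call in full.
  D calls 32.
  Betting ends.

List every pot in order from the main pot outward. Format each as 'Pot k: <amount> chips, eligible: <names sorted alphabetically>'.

Pot 1: 96 chips, eligible: A, B, C, D
Pot 2: 24 chips, eligible: A, B, D

Derivation:
Contributions: A=32, B=32, C=24, D=32
Pot levels (distinct totals of non-folded players): 24, 32
Layer 1-24: 24 each from A, B, C, D = 24*4 = 96 chips; eligible A, B, C, D
Layer 25-32: 8 each from A, B, D = 8*3 = 24 chips; eligible A, B, D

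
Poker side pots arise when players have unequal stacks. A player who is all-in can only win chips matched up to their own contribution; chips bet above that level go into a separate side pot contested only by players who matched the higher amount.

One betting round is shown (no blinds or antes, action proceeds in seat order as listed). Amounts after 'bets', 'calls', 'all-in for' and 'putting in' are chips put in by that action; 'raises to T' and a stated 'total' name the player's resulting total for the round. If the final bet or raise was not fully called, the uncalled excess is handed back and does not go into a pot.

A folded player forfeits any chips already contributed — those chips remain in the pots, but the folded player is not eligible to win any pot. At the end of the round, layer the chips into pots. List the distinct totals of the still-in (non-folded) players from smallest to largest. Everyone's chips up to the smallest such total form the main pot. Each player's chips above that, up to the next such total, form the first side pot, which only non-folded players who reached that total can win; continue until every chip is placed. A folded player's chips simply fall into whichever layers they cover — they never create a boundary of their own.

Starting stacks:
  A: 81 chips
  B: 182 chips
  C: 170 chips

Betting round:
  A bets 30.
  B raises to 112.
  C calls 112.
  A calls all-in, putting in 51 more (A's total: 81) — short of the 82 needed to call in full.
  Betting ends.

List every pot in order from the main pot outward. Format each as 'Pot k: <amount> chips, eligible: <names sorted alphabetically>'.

Contributions: A=81, B=112, C=112
Pot levels (distinct totals of non-folded players): 81, 112
Layer 1-81: 81 each from A, B, C = 81*3 = 243 chips; eligible A, B, C
Layer 82-112: 31 each from B, C = 31*2 = 62 chips; eligible B, C

Pot 1: 243 chips, eligible: A, B, C
Pot 2: 62 chips, eligible: B, C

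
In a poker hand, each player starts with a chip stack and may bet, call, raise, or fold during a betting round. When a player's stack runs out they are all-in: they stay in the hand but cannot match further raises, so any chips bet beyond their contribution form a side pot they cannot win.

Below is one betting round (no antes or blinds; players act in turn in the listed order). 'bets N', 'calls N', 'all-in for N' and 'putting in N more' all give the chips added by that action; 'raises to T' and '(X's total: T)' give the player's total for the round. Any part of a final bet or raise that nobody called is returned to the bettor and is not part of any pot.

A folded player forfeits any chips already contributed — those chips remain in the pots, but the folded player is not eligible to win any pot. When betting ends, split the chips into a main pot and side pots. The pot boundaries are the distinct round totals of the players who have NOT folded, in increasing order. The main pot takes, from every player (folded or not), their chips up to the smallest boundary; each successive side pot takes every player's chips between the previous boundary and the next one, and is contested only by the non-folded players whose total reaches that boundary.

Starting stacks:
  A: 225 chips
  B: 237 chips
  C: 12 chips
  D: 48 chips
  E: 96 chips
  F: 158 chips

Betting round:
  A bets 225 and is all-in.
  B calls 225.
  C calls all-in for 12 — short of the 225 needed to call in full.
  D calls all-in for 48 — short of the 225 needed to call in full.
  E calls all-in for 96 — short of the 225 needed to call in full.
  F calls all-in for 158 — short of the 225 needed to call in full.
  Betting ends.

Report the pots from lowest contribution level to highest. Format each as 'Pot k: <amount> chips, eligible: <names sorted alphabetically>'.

Contributions: A=225, B=225, C=12, D=48, E=96, F=158
Pot levels (distinct totals of non-folded players): 12, 48, 96, 158, 225
Layer 1-12: 12 each from A, B, C, D, E, F = 12*6 = 72 chips; eligible A, B, C, D, E, F
Layer 13-48: 36 each from A, B, D, E, F = 36*5 = 180 chips; eligible A, B, D, E, F
Layer 49-96: 48 each from A, B, E, F = 48*4 = 192 chips; eligible A, B, E, F
Layer 97-158: 62 each from A, B, F = 62*3 = 186 chips; eligible A, B, F
Layer 159-225: 67 each from A, B = 67*2 = 134 chips; eligible A, B

Pot 1: 72 chips, eligible: A, B, C, D, E, F
Pot 2: 180 chips, eligible: A, B, D, E, F
Pot 3: 192 chips, eligible: A, B, E, F
Pot 4: 186 chips, eligible: A, B, F
Pot 5: 134 chips, eligible: A, B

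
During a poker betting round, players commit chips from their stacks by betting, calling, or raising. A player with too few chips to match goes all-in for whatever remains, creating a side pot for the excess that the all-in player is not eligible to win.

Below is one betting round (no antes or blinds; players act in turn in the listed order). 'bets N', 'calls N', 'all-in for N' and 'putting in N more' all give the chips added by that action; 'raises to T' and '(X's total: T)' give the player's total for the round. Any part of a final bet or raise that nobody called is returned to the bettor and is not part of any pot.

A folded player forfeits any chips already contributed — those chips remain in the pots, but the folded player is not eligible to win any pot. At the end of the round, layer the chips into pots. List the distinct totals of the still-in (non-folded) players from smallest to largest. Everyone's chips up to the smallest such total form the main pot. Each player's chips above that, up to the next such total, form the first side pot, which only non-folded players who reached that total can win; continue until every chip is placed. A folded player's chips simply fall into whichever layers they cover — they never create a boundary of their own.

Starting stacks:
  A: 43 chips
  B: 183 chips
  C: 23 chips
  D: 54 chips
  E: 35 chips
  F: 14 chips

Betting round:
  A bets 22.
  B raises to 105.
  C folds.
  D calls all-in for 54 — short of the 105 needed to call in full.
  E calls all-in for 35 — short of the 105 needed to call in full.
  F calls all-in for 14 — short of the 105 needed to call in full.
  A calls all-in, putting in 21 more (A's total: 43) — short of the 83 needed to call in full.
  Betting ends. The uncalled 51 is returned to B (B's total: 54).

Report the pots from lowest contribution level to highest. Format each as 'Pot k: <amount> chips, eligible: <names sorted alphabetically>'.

Contributions (after 51 returned to B): A=43, B=54, D=54, E=35, F=14
Folded: C
Pot levels (distinct totals of non-folded players): 14, 35, 43, 54
Layer 1-14: 14 each from A, B, D, E, F = 14*5 = 70 chips; eligible A, B, D, E, F
Layer 15-35: 21 each from A, B, D, E = 21*4 = 84 chips; eligible A, B, D, E
Layer 36-43: 8 each from A, B, D = 8*3 = 24 chips; eligible A, B, D
Layer 44-54: 11 each from B, D = 11*2 = 22 chips; eligible B, D

Pot 1: 70 chips, eligible: A, B, D, E, F
Pot 2: 84 chips, eligible: A, B, D, E
Pot 3: 24 chips, eligible: A, B, D
Pot 4: 22 chips, eligible: B, D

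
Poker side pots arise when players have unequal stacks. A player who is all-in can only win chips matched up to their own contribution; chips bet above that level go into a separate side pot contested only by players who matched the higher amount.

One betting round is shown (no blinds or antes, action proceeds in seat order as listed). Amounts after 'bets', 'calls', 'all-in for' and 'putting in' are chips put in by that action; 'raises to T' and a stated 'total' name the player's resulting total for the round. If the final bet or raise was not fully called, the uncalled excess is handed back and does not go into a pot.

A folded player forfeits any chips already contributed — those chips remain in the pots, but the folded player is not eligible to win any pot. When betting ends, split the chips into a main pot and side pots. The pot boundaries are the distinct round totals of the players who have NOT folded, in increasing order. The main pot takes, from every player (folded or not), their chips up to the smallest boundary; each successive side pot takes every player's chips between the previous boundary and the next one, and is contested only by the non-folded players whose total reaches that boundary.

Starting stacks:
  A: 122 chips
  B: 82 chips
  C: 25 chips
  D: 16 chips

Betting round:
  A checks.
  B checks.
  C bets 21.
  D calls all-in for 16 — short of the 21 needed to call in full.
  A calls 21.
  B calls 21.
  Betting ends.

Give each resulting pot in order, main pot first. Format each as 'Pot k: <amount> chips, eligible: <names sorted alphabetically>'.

Pot 1: 64 chips, eligible: A, B, C, D
Pot 2: 15 chips, eligible: A, B, C

Derivation:
Contributions: A=21, B=21, C=21, D=16
Pot levels (distinct totals of non-folded players): 16, 21
Layer 1-16: 16 each from A, B, C, D = 16*4 = 64 chips; eligible A, B, C, D
Layer 17-21: 5 each from A, B, C = 5*3 = 15 chips; eligible A, B, C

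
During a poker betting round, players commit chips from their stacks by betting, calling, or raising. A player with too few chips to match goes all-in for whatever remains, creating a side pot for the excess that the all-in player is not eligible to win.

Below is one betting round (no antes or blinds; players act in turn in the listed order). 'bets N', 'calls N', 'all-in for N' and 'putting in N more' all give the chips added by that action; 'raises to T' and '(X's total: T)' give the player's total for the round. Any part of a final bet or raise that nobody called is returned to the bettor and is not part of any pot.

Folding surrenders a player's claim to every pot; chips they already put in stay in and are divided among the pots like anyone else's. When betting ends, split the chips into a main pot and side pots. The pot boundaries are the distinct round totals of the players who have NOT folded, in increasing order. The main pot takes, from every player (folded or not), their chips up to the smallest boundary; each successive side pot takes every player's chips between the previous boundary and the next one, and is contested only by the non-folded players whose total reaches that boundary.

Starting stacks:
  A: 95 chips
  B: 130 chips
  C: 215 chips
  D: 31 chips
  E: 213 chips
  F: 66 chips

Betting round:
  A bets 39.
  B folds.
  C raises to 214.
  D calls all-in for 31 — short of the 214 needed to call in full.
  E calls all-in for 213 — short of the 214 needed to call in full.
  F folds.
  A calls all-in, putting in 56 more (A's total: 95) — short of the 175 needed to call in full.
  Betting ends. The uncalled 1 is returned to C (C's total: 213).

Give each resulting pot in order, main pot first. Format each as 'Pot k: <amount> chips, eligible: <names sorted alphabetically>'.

Contributions (after 1 returned to C): A=95, C=213, D=31, E=213
Folded: B, F
Pot levels (distinct totals of non-folded players): 31, 95, 213
Layer 1-31: 31 each from A, C, D, E = 31*4 = 124 chips; eligible A, C, D, E
Layer 32-95: 64 each from A, C, E = 64*3 = 192 chips; eligible A, C, E
Layer 96-213: 118 each from C, E = 118*2 = 236 chips; eligible C, E

Pot 1: 124 chips, eligible: A, C, D, E
Pot 2: 192 chips, eligible: A, C, E
Pot 3: 236 chips, eligible: C, E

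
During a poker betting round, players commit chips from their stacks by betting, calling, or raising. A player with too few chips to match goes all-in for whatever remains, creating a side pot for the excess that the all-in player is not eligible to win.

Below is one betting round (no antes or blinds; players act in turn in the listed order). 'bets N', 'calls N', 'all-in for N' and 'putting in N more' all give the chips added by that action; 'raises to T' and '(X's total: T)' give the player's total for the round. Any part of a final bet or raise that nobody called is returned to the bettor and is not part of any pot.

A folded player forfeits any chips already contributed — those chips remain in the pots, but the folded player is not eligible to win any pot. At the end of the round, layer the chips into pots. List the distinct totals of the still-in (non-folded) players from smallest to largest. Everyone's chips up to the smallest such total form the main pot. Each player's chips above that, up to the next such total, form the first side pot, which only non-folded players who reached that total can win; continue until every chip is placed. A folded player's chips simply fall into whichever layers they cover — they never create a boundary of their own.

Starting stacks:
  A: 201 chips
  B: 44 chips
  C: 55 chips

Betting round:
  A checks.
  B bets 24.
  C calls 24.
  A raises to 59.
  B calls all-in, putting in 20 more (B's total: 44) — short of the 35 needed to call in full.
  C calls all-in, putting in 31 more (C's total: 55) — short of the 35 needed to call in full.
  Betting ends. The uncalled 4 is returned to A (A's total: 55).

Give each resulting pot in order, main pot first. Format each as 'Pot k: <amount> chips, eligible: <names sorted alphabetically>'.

Contributions (after 4 returned to A): A=55, B=44, C=55
Pot levels (distinct totals of non-folded players): 44, 55
Layer 1-44: 44 each from A, B, C = 44*3 = 132 chips; eligible A, B, C
Layer 45-55: 11 each from A, C = 11*2 = 22 chips; eligible A, C

Pot 1: 132 chips, eligible: A, B, C
Pot 2: 22 chips, eligible: A, C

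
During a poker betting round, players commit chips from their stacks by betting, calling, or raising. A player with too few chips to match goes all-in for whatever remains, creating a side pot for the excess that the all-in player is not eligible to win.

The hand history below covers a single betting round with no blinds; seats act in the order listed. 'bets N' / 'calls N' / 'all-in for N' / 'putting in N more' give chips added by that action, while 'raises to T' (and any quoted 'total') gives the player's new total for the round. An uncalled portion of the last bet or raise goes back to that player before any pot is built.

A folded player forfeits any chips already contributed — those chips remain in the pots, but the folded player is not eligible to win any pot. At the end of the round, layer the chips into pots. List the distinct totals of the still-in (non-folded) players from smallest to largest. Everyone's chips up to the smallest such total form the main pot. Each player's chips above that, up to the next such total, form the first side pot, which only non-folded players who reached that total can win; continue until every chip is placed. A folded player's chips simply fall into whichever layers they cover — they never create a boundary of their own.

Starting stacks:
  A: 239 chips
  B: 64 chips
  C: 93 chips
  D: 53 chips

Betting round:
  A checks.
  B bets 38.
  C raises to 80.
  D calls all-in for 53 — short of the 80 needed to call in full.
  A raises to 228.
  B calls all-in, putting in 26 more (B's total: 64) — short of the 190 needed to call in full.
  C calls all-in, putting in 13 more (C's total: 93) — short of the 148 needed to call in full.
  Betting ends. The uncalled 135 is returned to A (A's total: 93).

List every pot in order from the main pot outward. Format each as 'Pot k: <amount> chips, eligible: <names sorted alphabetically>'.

Contributions (after 135 returned to A): A=93, B=64, C=93, D=53
Pot levels (distinct totals of non-folded players): 53, 64, 93
Layer 1-53: 53 each from A, B, C, D = 53*4 = 212 chips; eligible A, B, C, D
Layer 54-64: 11 each from A, B, C = 11*3 = 33 chips; eligible A, B, C
Layer 65-93: 29 each from A, C = 29*2 = 58 chips; eligible A, C

Pot 1: 212 chips, eligible: A, B, C, D
Pot 2: 33 chips, eligible: A, B, C
Pot 3: 58 chips, eligible: A, C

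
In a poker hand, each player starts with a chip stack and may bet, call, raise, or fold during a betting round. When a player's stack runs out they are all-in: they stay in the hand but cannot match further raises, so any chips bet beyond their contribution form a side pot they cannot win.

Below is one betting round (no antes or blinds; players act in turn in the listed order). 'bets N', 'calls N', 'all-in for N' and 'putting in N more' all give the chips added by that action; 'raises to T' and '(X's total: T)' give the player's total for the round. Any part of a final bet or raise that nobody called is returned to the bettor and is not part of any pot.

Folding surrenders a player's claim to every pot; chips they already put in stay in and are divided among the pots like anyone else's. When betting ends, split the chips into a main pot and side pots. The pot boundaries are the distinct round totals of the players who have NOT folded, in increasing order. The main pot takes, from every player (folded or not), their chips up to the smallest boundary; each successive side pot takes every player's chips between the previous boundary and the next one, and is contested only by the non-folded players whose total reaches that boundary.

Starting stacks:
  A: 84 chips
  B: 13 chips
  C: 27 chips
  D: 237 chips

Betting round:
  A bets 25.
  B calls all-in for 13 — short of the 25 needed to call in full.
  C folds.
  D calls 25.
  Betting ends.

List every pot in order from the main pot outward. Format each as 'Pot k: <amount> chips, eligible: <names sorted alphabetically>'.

Pot 1: 39 chips, eligible: A, B, D
Pot 2: 24 chips, eligible: A, D

Derivation:
Contributions: A=25, B=13, D=25
Folded: C
Pot levels (distinct totals of non-folded players): 13, 25
Layer 1-13: 13 each from A, B, D = 13*3 = 39 chips; eligible A, B, D
Layer 14-25: 12 each from A, D = 12*2 = 24 chips; eligible A, D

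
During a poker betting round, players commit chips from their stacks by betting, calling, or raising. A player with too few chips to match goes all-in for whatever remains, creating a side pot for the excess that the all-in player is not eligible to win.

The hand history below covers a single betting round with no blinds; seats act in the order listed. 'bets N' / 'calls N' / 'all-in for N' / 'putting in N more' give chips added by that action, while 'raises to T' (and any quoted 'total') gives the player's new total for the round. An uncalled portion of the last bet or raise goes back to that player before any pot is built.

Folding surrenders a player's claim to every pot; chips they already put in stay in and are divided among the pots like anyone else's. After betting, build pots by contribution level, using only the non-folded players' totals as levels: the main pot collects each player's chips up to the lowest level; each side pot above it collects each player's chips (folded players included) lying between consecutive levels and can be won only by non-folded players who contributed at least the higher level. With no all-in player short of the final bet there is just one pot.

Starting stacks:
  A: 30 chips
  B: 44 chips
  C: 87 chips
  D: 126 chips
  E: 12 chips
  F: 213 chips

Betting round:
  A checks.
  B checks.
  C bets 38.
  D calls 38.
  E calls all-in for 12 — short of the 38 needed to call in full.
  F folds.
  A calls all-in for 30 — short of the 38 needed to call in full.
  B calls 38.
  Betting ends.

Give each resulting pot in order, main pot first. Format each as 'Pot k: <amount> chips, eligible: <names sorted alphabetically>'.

Contributions: A=30, B=38, C=38, D=38, E=12
Folded: F
Pot levels (distinct totals of non-folded players): 12, 30, 38
Layer 1-12: 12 each from A, B, C, D, E = 12*5 = 60 chips; eligible A, B, C, D, E
Layer 13-30: 18 each from A, B, C, D = 18*4 = 72 chips; eligible A, B, C, D
Layer 31-38: 8 each from B, C, D = 8*3 = 24 chips; eligible B, C, D

Pot 1: 60 chips, eligible: A, B, C, D, E
Pot 2: 72 chips, eligible: A, B, C, D
Pot 3: 24 chips, eligible: B, C, D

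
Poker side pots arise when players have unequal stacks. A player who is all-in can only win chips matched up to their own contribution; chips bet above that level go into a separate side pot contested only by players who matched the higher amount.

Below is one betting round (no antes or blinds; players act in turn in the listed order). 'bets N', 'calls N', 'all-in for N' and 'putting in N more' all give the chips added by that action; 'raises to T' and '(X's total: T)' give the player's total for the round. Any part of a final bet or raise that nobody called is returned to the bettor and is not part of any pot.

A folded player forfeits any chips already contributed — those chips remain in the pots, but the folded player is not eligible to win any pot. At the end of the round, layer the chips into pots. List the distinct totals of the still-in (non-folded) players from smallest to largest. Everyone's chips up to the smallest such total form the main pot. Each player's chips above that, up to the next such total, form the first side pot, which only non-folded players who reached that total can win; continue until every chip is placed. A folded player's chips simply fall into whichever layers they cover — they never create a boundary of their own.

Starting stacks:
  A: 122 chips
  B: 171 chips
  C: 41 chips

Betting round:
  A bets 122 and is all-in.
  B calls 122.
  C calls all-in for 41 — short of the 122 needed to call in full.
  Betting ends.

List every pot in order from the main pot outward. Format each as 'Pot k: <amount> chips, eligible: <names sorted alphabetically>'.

Pot 1: 123 chips, eligible: A, B, C
Pot 2: 162 chips, eligible: A, B

Derivation:
Contributions: A=122, B=122, C=41
Pot levels (distinct totals of non-folded players): 41, 122
Layer 1-41: 41 each from A, B, C = 41*3 = 123 chips; eligible A, B, C
Layer 42-122: 81 each from A, B = 81*2 = 162 chips; eligible A, B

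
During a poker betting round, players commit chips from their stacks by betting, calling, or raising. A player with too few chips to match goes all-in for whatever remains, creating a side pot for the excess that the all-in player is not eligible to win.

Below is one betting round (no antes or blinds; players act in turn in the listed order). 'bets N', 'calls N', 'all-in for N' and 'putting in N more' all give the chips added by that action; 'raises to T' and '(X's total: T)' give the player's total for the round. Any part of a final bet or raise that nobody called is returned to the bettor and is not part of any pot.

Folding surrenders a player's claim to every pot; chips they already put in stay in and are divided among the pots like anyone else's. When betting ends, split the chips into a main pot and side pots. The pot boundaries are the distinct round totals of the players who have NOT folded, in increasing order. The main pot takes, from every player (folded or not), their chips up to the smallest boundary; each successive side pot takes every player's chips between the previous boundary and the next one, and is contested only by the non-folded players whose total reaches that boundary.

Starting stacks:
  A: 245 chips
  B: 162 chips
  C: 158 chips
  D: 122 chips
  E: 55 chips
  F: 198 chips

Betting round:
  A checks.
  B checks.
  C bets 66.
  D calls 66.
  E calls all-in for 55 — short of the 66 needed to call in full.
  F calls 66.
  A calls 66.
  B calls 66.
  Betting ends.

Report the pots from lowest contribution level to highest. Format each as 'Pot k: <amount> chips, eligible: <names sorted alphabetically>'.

Contributions: A=66, B=66, C=66, D=66, E=55, F=66
Pot levels (distinct totals of non-folded players): 55, 66
Layer 1-55: 55 each from A, B, C, D, E, F = 55*6 = 330 chips; eligible A, B, C, D, E, F
Layer 56-66: 11 each from A, B, C, D, F = 11*5 = 55 chips; eligible A, B, C, D, F

Pot 1: 330 chips, eligible: A, B, C, D, E, F
Pot 2: 55 chips, eligible: A, B, C, D, F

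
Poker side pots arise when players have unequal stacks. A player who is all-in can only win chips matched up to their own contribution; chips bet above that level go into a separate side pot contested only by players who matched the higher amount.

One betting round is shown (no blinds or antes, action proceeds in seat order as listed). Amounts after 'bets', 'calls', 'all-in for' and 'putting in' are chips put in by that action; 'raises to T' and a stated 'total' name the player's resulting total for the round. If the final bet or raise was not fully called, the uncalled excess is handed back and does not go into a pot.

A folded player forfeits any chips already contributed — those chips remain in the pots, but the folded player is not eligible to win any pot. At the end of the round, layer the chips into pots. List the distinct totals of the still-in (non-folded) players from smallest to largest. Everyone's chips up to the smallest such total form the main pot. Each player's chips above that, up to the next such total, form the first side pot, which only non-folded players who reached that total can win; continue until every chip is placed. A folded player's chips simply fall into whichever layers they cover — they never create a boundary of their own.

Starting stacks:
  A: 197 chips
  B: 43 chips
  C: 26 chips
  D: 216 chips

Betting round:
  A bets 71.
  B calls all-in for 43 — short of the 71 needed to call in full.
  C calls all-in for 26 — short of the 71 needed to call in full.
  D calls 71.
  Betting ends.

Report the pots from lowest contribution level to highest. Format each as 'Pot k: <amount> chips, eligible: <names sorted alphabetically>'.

Pot 1: 104 chips, eligible: A, B, C, D
Pot 2: 51 chips, eligible: A, B, D
Pot 3: 56 chips, eligible: A, D

Derivation:
Contributions: A=71, B=43, C=26, D=71
Pot levels (distinct totals of non-folded players): 26, 43, 71
Layer 1-26: 26 each from A, B, C, D = 26*4 = 104 chips; eligible A, B, C, D
Layer 27-43: 17 each from A, B, D = 17*3 = 51 chips; eligible A, B, D
Layer 44-71: 28 each from A, D = 28*2 = 56 chips; eligible A, D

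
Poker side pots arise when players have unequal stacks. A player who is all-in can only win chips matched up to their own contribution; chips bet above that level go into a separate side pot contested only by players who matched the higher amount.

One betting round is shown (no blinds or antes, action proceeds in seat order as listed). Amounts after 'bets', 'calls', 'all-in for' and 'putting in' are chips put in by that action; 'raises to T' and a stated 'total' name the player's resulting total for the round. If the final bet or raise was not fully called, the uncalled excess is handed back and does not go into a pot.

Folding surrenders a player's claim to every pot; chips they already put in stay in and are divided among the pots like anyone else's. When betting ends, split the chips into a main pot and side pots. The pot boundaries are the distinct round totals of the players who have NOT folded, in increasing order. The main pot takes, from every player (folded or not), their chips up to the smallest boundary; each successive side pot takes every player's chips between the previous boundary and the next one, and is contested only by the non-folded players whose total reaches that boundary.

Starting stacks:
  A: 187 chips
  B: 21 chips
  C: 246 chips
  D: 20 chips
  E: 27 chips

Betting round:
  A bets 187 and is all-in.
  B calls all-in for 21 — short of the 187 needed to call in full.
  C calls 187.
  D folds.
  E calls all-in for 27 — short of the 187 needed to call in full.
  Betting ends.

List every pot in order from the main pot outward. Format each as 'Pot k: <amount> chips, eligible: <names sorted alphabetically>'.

Pot 1: 84 chips, eligible: A, B, C, E
Pot 2: 18 chips, eligible: A, C, E
Pot 3: 320 chips, eligible: A, C

Derivation:
Contributions: A=187, B=21, C=187, E=27
Folded: D
Pot levels (distinct totals of non-folded players): 21, 27, 187
Layer 1-21: 21 each from A, B, C, E = 21*4 = 84 chips; eligible A, B, C, E
Layer 22-27: 6 each from A, C, E = 6*3 = 18 chips; eligible A, C, E
Layer 28-187: 160 each from A, C = 160*2 = 320 chips; eligible A, C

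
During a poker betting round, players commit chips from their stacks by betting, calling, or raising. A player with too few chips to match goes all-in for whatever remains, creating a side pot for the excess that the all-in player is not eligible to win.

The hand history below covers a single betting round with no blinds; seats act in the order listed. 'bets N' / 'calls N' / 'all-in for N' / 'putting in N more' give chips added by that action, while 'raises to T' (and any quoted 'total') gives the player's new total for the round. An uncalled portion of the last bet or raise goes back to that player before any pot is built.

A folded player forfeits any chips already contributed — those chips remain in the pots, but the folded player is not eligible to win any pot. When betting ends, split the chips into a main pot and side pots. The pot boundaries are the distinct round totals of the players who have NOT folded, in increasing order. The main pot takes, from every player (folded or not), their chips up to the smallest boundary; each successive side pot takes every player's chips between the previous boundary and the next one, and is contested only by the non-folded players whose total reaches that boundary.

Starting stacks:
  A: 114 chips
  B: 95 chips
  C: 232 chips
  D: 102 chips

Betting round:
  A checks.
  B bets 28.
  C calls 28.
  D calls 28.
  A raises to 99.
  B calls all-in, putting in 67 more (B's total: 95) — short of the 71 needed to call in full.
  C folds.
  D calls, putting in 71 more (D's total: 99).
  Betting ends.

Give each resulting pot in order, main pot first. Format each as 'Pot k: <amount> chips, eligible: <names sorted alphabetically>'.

Pot 1: 313 chips, eligible: A, B, D
Pot 2: 8 chips, eligible: A, D

Derivation:
Contributions: A=99, B=95, C=28, D=99
Folded: C
Pot levels (distinct totals of non-folded players): 95, 99
Layer 1-95: A 95 + B 95 + C 28 + D 95 = 313 chips; eligible A, B, D
Layer 96-99: 4 each from A, D = 4*2 = 8 chips; eligible A, D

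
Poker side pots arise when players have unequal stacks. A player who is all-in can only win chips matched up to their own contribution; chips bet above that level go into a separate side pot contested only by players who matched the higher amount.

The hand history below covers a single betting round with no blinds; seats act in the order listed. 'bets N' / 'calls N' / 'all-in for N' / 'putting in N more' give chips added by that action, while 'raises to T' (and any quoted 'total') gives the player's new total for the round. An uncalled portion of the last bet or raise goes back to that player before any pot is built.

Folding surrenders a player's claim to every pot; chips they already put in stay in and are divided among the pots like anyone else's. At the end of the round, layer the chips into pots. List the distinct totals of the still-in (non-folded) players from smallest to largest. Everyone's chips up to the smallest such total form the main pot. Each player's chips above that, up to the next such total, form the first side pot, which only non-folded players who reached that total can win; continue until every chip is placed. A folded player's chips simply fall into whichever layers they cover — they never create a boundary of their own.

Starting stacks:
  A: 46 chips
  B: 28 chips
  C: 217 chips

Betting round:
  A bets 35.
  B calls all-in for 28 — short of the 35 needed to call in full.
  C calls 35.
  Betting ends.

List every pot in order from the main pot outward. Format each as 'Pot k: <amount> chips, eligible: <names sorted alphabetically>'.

Contributions: A=35, B=28, C=35
Pot levels (distinct totals of non-folded players): 28, 35
Layer 1-28: 28 each from A, B, C = 28*3 = 84 chips; eligible A, B, C
Layer 29-35: 7 each from A, C = 7*2 = 14 chips; eligible A, C

Pot 1: 84 chips, eligible: A, B, C
Pot 2: 14 chips, eligible: A, C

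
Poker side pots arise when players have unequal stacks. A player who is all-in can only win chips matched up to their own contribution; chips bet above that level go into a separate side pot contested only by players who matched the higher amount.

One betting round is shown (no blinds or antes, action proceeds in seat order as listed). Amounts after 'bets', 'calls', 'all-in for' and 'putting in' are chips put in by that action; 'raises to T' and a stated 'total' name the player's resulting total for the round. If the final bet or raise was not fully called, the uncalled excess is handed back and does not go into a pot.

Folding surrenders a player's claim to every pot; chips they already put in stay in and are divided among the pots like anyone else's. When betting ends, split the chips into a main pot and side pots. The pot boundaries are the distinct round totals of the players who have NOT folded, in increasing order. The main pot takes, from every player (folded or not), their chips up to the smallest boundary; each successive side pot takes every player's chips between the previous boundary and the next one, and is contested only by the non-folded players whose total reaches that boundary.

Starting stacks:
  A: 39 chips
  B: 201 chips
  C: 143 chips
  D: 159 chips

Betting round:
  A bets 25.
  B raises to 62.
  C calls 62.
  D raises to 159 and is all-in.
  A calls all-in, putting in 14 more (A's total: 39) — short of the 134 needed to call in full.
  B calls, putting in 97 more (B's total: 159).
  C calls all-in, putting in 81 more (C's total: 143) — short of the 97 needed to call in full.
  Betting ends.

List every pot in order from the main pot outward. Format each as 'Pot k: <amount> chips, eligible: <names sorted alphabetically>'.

Pot 1: 156 chips, eligible: A, B, C, D
Pot 2: 312 chips, eligible: B, C, D
Pot 3: 32 chips, eligible: B, D

Derivation:
Contributions: A=39, B=159, C=143, D=159
Pot levels (distinct totals of non-folded players): 39, 143, 159
Layer 1-39: 39 each from A, B, C, D = 39*4 = 156 chips; eligible A, B, C, D
Layer 40-143: 104 each from B, C, D = 104*3 = 312 chips; eligible B, C, D
Layer 144-159: 16 each from B, D = 16*2 = 32 chips; eligible B, D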